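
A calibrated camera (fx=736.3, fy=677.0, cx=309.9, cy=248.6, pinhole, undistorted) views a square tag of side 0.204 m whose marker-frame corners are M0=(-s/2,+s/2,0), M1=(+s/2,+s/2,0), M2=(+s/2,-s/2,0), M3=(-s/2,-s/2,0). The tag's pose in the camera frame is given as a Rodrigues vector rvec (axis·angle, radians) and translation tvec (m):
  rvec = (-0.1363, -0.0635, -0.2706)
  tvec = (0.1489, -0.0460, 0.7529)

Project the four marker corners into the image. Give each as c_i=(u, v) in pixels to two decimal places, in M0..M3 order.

Intrinsics K: fx=736.3, fy=677.0, cx=309.9, cy=248.6
Marker side s = 0.204 m; corners in marker frame (Z=0):
  M0 = (-0.1020, +0.1020, 0)
  M1 = (+0.1020, +0.1020, 0)
  M2 = (+0.1020, -0.1020, 0)
  M3 = (-0.1020, -0.1020, 0)
rvec = (-0.1363, -0.0635, -0.2706), |rvec| = θ = 0.30957 rad = 17.737°
Rodrigues: sinθ=0.30465, 1−cosθ=0.04754; R = I + sinθ·[k]× + (1−cosθ)·[k]×²:
    [+0.96168 +0.27059 -0.04420]
    [-0.26201 +0.95446 +0.14266]
    [+0.08079 -0.12561 +0.98879]
t = (0.1489, -0.0460, 0.7529) m
M0: Pc = R·M0+t = (+0.07841, +0.07808, +0.73185); u = 736.3·(+0.07841)/0.73185 + 309.9 = 388.7861, v = 677.0·(+0.07808)/0.73185 + 248.6 = 320.8283
M1: Pc = R·M1+t = (+0.27459, +0.02463, +0.74833); u = 736.3·(+0.27459)/0.74833 + 309.9 = 580.0781, v = 677.0·(+0.02463)/0.74833 + 248.6 = 270.8831
M2: Pc = R·M2+t = (+0.21939, -0.17008, +0.77395); u = 736.3·(+0.21939)/0.77395 + 309.9 = 518.6177, v = 677.0·(-0.17008)/0.77395 + 248.6 = 99.8258
M3: Pc = R·M3+t = (+0.02321, -0.11663, +0.75747); u = 736.3·(+0.02321)/0.75747 + 309.9 = 332.4597, v = 677.0·(-0.11663)/0.75747 + 248.6 = 144.3598

c0=(388.79, 320.83) c1=(580.08, 270.88) c2=(518.62, 99.83) c3=(332.46, 144.36)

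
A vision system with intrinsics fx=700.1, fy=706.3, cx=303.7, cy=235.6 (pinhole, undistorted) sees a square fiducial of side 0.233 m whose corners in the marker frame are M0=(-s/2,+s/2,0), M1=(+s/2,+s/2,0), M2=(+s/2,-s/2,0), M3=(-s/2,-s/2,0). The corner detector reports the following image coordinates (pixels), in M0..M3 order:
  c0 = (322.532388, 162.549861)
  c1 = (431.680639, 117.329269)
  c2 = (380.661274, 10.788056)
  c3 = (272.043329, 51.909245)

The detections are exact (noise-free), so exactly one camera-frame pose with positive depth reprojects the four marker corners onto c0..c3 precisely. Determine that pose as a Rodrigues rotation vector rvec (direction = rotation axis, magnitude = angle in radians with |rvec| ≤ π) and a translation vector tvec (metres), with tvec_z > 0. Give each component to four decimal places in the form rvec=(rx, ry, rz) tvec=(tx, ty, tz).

rvec=(-0.1443, -0.1496, -0.4129) tvec=(0.0929, -0.2858, 1.3384)

Intrinsics K: fx=700.1, fy=706.3, cx=303.7, cy=235.6
Marker side s = 0.233 m; corners in marker frame (Z=0):
  M0 = (-0.1165, +0.1165, 0)
  M1 = (+0.1165, +0.1165, 0)
  M2 = (+0.1165, -0.1165, 0)
  M3 = (-0.1165, -0.1165, 0)
Detected image corners:
  c0 = (322.532388, 162.549861) px
  c1 = (431.680639, 117.329269) px
  c2 = (380.661274, 10.788056) px
  c3 = (272.043329, 51.909245) px
Planar DLT: solve 8×8 A·h = b for H (H[2,2]=1):
  H  [+512.91070 +189.23283 +352.31138]
  H  [-174.09314 +458.95528 +84.80342]
  H  [+0.12968 -0.08135 +1.00000]
B = K⁻¹H; ‖b₁‖=0.747158, ‖b₂‖=0.747158; λ = 2/(‖b₁‖+‖b₂‖) = 1.338405, sign → tz>0 ⇒ λ=+1.338405
r₁ = λ·B[:,0] = (+0.90526,-0.38779,+0.17356); r₂ = λ·B[:,1] = (+0.40899,+0.90602,-0.10888)
r₃ = r₁×r₂ = (-0.11503,+0.16955,+0.97879); SVD([r₁ r₂ r₃]) → R = UVᵀ:
  R  [+0.90526 +0.40899 -0.11503]
  R  [-0.38779 +0.90602 +0.16955]
  R  [+0.17356 -0.10888 +0.97879]
t = (+0.09293, -0.28575, +1.33841) m
tr R = 2.790061; θ = arccos((tr R − 1)/2) = 0.462297 rad = 26.488°
axis k = ((R−Rᵀ)₃₂, (R−Rᵀ)₁₃, (R−Rᵀ)₂₁) / (2 sinθ) = (-0.312141, -0.323530, -0.893251)
rvec = θ·k = (-0.144302, -0.149567, -0.412947)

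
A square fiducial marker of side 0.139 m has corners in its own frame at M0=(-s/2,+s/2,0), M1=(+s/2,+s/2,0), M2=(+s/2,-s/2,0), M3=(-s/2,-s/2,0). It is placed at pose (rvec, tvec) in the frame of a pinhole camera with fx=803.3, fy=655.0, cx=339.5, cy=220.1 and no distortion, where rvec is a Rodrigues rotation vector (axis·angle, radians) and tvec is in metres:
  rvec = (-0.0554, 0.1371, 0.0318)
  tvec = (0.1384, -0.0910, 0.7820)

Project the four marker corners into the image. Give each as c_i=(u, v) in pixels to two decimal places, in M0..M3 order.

Intrinsics K: fx=803.3, fy=655.0, cx=339.5, cy=220.1
Marker side s = 0.139 m; corners in marker frame (Z=0):
  M0 = (-0.0695, +0.0695, 0)
  M1 = (+0.0695, +0.0695, 0)
  M2 = (+0.0695, -0.0695, 0)
  M3 = (-0.0695, -0.0695, 0)
rvec = (-0.0554, 0.1371, 0.0318), |rvec| = θ = 0.15125 rad = 8.666°
Rodrigues: sinθ=0.15067, 1−cosθ=0.01142; R = I + sinθ·[k]× + (1−cosθ)·[k]×²:
    [+0.99012 -0.03547 +0.13570]
    [+0.02789 +0.99796 +0.05736]
    [-0.13746 -0.05301 +0.98909]
t = (0.1384, -0.0910, 0.7820) m
M0: Pc = R·M0+t = (+0.06712, -0.02358, +0.78787); u = 803.3·(+0.06712)/0.78787 + 339.5 = 407.9365, v = 655.0·(-0.02358)/0.78787 + 220.1 = 200.4968
M1: Pc = R·M1+t = (+0.20475, -0.01970, +0.76876); u = 803.3·(+0.20475)/0.76876 + 339.5 = 553.4465, v = 655.0·(-0.01970)/0.76876 + 220.1 = 203.3124
M2: Pc = R·M2+t = (+0.20968, -0.15842, +0.77613); u = 803.3·(+0.20968)/0.77613 + 339.5 = 556.5180, v = 655.0·(-0.15842)/0.77613 + 220.1 = 86.4045
M3: Pc = R·M3+t = (+0.07205, -0.16230, +0.79524); u = 803.3·(+0.07205)/0.79524 + 339.5 = 412.2826, v = 655.0·(-0.16230)/0.79524 + 220.1 = 86.4238

c0=(407.94, 200.50) c1=(553.45, 203.31) c2=(556.52, 86.40) c3=(412.28, 86.42)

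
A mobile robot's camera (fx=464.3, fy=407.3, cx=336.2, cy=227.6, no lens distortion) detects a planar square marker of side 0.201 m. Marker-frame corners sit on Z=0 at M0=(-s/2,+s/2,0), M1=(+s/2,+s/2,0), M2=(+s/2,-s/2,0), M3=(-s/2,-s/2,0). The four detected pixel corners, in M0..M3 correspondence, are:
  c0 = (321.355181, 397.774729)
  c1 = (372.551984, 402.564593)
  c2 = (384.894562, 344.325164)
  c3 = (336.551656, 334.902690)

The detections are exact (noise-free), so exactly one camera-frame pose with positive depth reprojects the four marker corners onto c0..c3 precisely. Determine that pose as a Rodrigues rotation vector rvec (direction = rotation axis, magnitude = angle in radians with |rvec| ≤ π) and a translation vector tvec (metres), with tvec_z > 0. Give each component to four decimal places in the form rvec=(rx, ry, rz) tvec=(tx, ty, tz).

Intrinsics K: fx=464.3, fy=407.3, cx=336.2, cy=227.6
Marker side s = 0.201 m; corners in marker frame (Z=0):
  M0 = (-0.1005, +0.1005, 0)
  M1 = (+0.1005, +0.1005, 0)
  M2 = (+0.1005, -0.1005, 0)
  M3 = (-0.1005, -0.1005, 0)
Detected image corners:
  c0 = (321.355181, 397.774729) px
  c1 = (372.551984, 402.564593) px
  c2 = (384.894562, 344.325164) px
  c3 = (336.551656, 334.902690) px
Planar DLT: solve 8×8 A·h = b for H (H[2,2]=1):
  H  [+389.39784 -129.90135 +354.96199]
  H  [+183.90539 +236.32693 +369.50455]
  H  [+0.40106 -0.17432 +1.00000]
B = K⁻¹H; ‖b₁‖=0.716354, ‖b₂‖=0.716354; λ = 2/(‖b₁‖+‖b₂‖) = 1.395957, sign → tz>0 ⇒ λ=+1.395957
r₁ = λ·B[:,0] = (+0.76536,+0.31745,+0.55987); r₂ = λ·B[:,1] = (-0.21435,+0.94596,-0.24335)
r₃ = r₁×r₂ = (-0.60686,+0.06624,+0.79204); SVD([r₁ r₂ r₃]) → R = UVᵀ:
  R  [+0.76536 -0.21435 -0.60686]
  R  [+0.31745 +0.94596 +0.06624]
  R  [+0.55987 -0.24335 +0.79204]
t = (+0.05641, +0.48636, +1.39596) m
tr R = 2.503360; θ = arccos((tr R − 1)/2) = 0.720191 rad = 41.264°
axis k = ((R−Rᵀ)₃₂, (R−Rᵀ)₁₃, (R−Rᵀ)₂₁) / (2 sinθ) = (-0.234706, -0.884515, +0.403170)
rvec = θ·k = (-0.169033, -0.637020, +0.290360)

rvec=(-0.1690, -0.6370, 0.2904) tvec=(0.0564, 0.4864, 1.3960)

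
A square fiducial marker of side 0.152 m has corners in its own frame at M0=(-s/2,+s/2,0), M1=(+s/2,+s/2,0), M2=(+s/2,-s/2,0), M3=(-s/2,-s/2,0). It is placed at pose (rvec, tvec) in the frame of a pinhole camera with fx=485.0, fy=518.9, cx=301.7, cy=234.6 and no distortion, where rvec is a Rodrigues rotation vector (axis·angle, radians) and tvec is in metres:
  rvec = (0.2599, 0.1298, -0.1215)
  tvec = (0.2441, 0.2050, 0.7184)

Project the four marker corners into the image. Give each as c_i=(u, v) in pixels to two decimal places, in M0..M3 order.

Intrinsics K: fx=485.0, fy=518.9, cx=301.7, cy=234.6
Marker side s = 0.152 m; corners in marker frame (Z=0):
  M0 = (-0.0760, +0.0760, 0)
  M1 = (+0.0760, +0.0760, 0)
  M2 = (+0.0760, -0.0760, 0)
  M3 = (-0.0760, -0.0760, 0)
rvec = (0.2599, 0.1298, -0.1215), |rvec| = θ = 0.31489 rad = 18.042°
Rodrigues: sinθ=0.30972, 1−cosθ=0.04917; R = I + sinθ·[k]× + (1−cosθ)·[k]×²:
    [+0.98433 +0.13623 +0.11201]
    [-0.10277 +0.95918 -0.26345]
    [-0.14332 +0.24781 +0.95815]
t = (0.2441, 0.2050, 0.7184) m
M0: Pc = R·M0+t = (+0.17964, +0.28571, +0.74813); u = 485.0·(+0.17964)/0.74813 + 301.7 = 418.1613, v = 518.9·(+0.28571)/0.74813 + 234.6 = 432.7675
M1: Pc = R·M1+t = (+0.32926, +0.27009, +0.72634); u = 485.0·(+0.32926)/0.72634 + 301.7 = 521.5585, v = 518.9·(+0.27009)/0.72634 + 234.6 = 427.5511
M2: Pc = R·M2+t = (+0.30856, +0.12429, +0.68867); u = 485.0·(+0.30856)/0.68867 + 301.7 = 519.0005, v = 518.9·(+0.12429)/0.68867 + 234.6 = 328.2506
M3: Pc = R·M3+t = (+0.15894, +0.13991, +0.71046); u = 485.0·(+0.15894)/0.71046 + 301.7 = 410.2000, v = 518.9·(+0.13991)/0.71046 + 234.6 = 336.7885

c0=(418.16, 432.77) c1=(521.56, 427.55) c2=(519.00, 328.25) c3=(410.20, 336.79)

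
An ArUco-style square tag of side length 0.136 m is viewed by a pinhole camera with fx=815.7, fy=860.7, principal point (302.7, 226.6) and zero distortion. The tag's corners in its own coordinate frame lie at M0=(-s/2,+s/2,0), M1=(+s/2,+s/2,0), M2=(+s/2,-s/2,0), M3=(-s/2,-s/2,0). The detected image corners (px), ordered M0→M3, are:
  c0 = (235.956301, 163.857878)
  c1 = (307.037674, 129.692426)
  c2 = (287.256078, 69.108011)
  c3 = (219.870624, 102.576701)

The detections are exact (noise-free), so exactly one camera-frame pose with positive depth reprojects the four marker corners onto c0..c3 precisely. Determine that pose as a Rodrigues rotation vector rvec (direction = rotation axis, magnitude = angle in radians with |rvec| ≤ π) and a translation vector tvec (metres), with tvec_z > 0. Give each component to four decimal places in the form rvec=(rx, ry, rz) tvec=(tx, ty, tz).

rvec=(-0.5121, 0.2754, -0.3519) tvec=(-0.0716, -0.1851, 1.4361)

Intrinsics K: fx=815.7, fy=860.7, cx=302.7, cy=226.6
Marker side s = 0.136 m; corners in marker frame (Z=0):
  M0 = (-0.0680, +0.0680, 0)
  M1 = (+0.0680, +0.0680, 0)
  M2 = (+0.0680, -0.0680, 0)
  M3 = (-0.0680, -0.0680, 0)
Detected image corners:
  c0 = (235.956301, 163.857878) px
  c1 = (307.037674, 129.692426) px
  c2 = (287.256078, 69.108011) px
  c3 = (219.870624, 102.576701) px
Planar DLT: solve 8×8 A·h = b for H (H[2,2]=1):
  H  [+478.03059 +36.66043 +262.03400]
  H  [-262.19460 +405.92504 +115.69279]
  H  [-0.11695 -0.36223 +1.00000]
B = K⁻¹H; ‖b₁‖=0.696317, ‖b₂‖=0.696317; λ = 2/(‖b₁‖+‖b₂‖) = 1.436127, sign → tz>0 ⇒ λ=+1.436127
r₁ = λ·B[:,0] = (+0.90395,-0.39327,-0.16796); r₂ = λ·B[:,1] = (+0.25759,+0.81427,-0.52021)
r₃ = r₁×r₂ = (+0.34135,+0.42698,+0.83736); SVD([r₁ r₂ r₃]) → R = UVᵀ:
  R  [+0.90395 +0.25759 +0.34135]
  R  [-0.39327 +0.81427 +0.42698]
  R  [-0.16796 -0.52021 +0.83736]
t = (-0.07160, -0.18505, +1.43613) m
tr R = 2.555579; θ = arccos((tr R − 1)/2) = 0.679655 rad = 38.941°
axis k = ((R−Rᵀ)₃₂, (R−Rᵀ)₁₃, (R−Rᵀ)₂₁) / (2 sinθ) = (-0.753501, +0.405160, -0.517766)
rvec = θ·k = (-0.512121, +0.275369, -0.351902)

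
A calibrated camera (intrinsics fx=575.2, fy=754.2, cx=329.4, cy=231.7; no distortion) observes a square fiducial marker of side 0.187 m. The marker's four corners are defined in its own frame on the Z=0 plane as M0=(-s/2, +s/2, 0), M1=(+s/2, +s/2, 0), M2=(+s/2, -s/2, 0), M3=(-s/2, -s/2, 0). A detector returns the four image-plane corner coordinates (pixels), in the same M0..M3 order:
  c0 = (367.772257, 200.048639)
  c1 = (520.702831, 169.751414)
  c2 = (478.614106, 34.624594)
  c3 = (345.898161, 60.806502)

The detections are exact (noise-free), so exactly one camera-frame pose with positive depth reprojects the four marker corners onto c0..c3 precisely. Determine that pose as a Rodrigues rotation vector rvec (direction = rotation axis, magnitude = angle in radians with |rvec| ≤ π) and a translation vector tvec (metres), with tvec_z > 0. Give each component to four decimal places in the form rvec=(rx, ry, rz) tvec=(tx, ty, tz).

Intrinsics K: fx=575.2, fy=754.2, cx=329.4, cy=231.7
Marker side s = 0.187 m; corners in marker frame (Z=0):
  M0 = (-0.0935, +0.0935, 0)
  M1 = (+0.0935, +0.0935, 0)
  M2 = (+0.0935, -0.0935, 0)
  M3 = (-0.0935, -0.0935, 0)
Detected image corners:
  c0 = (367.772257, 200.048639) px
  c1 = (520.702831, 169.751414) px
  c2 = (478.614106, 34.624594) px
  c3 = (345.898161, 60.806502) px
Planar DLT: solve 8×8 A·h = b for H (H[2,2]=1):
  H  [+761.82022 -153.50733 +427.14319]
  H  [-149.72085 +645.45672 +111.44149]
  H  [+0.00441 -0.75786 +1.00000]
B = K⁻¹H; ‖b₁‖=1.336949, ‖b₂‖=1.336949; λ = 2/(‖b₁‖+‖b₂‖) = 0.747971, sign → tz>0 ⇒ λ=+0.747971
r₁ = λ·B[:,0] = (+0.98876,-0.14950,+0.00330); r₂ = λ·B[:,1] = (+0.12501,+0.81427,-0.56686)
r₃ = r₁×r₂ = (+0.08206,+0.56090,+0.82381); SVD([r₁ r₂ r₃]) → R = UVᵀ:
  R  [+0.98876 +0.12501 +0.08206]
  R  [-0.14950 +0.81427 +0.56090]
  R  [+0.00330 -0.56686 +0.82381]
t = (+0.12710, -0.11927, +0.74797) m
tr R = 2.626837; θ = arccos((tr R − 1)/2) = 0.620792 rad = 35.569°
axis k = ((R−Rᵀ)₃₂, (R−Rᵀ)₁₃, (R−Rᵀ)₂₁) / (2 sinθ) = (-0.969402, +0.067698, -0.235961)
rvec = θ·k = (-0.601796, +0.042027, -0.146482)

rvec=(-0.6018, 0.0420, -0.1465) tvec=(0.1271, -0.1193, 0.7480)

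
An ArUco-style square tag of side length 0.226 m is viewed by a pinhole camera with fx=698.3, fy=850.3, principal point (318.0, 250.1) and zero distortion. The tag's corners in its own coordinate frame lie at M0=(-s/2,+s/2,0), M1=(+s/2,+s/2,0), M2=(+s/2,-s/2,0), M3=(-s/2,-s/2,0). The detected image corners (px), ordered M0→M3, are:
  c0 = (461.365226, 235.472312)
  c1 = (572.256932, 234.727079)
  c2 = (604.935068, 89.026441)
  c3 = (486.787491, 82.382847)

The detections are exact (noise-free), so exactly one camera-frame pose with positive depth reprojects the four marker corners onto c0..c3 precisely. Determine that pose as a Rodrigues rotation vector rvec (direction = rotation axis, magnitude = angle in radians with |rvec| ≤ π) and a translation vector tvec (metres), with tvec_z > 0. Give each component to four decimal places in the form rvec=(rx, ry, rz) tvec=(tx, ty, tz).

Intrinsics K: fx=698.3, fy=850.3, cx=318.0, cy=250.1
Marker side s = 0.226 m; corners in marker frame (Z=0):
  M0 = (-0.1130, +0.1130, 0)
  M1 = (+0.1130, +0.1130, 0)
  M2 = (+0.1130, -0.1130, 0)
  M3 = (-0.1130, -0.1130, 0)
Detected image corners:
  c0 = (461.365226, 235.472312) px
  c1 = (572.256932, 234.727079) px
  c2 = (604.935068, 89.026441) px
  c3 = (486.787491, 82.382847) px
Planar DLT: solve 8×8 A·h = b for H (H[2,2]=1):
  H  [+618.89126 +48.64181 +532.16096]
  H  [+46.47669 +714.25288 +163.25838]
  H  [+0.21224 +0.33419 +1.00000]
B = K⁻¹H; ‖b₁‖=0.817692, ‖b₂‖=0.817692; λ = 2/(‖b₁‖+‖b₂‖) = 1.222954, sign → tz>0 ⇒ λ=+1.222954
r₁ = λ·B[:,0] = (+0.96568,-0.00950,+0.25957); r₂ = λ·B[:,1] = (-0.10093,+0.90707,+0.40870)
r₃ = r₁×r₂ = (-0.23933,-0.42087,+0.87498); SVD([r₁ r₂ r₃]) → R = UVᵀ:
  R  [+0.96568 -0.10093 -0.23933]
  R  [-0.00950 +0.90707 -0.42087]
  R  [+0.25957 +0.40870 +0.87498]
t = (+0.37507, -0.12490, +1.22295) m
tr R = 2.747730; θ = arccos((tr R − 1)/2) = 0.507700 rad = 29.089°
axis k = ((R−Rᵀ)₃₂, (R−Rᵀ)₁₃, (R−Rᵀ)₂₁) / (2 sinθ) = (+0.853171, -0.513086, +0.094031)
rvec = θ·k = (+0.433155, -0.260494, +0.047739)

rvec=(0.4332, -0.2605, 0.0477) tvec=(0.3751, -0.1249, 1.2230)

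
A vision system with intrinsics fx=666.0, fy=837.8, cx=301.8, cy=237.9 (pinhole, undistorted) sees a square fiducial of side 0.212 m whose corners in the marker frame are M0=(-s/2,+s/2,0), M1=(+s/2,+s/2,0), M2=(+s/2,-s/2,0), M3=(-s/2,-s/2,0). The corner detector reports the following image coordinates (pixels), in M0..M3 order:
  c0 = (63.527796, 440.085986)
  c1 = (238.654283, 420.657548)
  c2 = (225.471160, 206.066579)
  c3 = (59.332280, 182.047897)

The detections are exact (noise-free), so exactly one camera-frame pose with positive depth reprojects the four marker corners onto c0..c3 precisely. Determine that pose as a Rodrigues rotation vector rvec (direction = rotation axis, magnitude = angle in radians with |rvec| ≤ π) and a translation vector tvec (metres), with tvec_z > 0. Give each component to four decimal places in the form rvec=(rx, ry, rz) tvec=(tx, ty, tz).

rvec=(-0.2484, -0.7182, -0.0160) tvec=(-0.1660, 0.0634, 0.7504)

Intrinsics K: fx=666.0, fy=837.8, cx=301.8, cy=237.9
Marker side s = 0.212 m; corners in marker frame (Z=0):
  M0 = (-0.1060, +0.1060, 0)
  M1 = (+0.1060, +0.1060, 0)
  M2 = (+0.1060, -0.1060, 0)
  M3 = (-0.1060, -0.1060, 0)
Detected image corners:
  c0 = (63.527796, 440.085986) px
  c1 = (238.654283, 420.657548) px
  c2 = (225.471160, 206.066579) px
  c3 = (59.332280, 182.047897) px
Planar DLT: solve 8×8 A·h = b for H (H[2,2]=1):
  H  [+931.89358 -0.01940 +154.48010]
  H  [+285.65574 +1013.83615 +308.65360]
  H  [+0.87007 -0.29276 +1.00000]
B = K⁻¹H; ‖b₁‖=1.332590, ‖b₂‖=1.332590; λ = 2/(‖b₁‖+‖b₂‖) = 0.750418, sign → tz>0 ⇒ λ=+0.750418
r₁ = λ·B[:,0] = (+0.75414,+0.07046,+0.65292); r₂ = λ·B[:,1] = (+0.09953,+0.97048,-0.21969)
r₃ = r₁×r₂ = (-0.64912,+0.23067,+0.72487); SVD([r₁ r₂ r₃]) → R = UVᵀ:
  R  [+0.75414 +0.09953 -0.64912]
  R  [+0.07046 +0.97048 +0.23067]
  R  [+0.65292 -0.21969 +0.72487]
t = (-0.16599, +0.06337, +0.75042) m
tr R = 2.449487; θ = arccos((tr R − 1)/2) = 0.760135 rad = 43.553°
axis k = ((R−Rᵀ)₃₂, (R−Rᵀ)₁₃, (R−Rᵀ)₂₁) / (2 sinθ) = (-0.326814, -0.944853, -0.021097)
rvec = θ·k = (-0.248422, -0.718216, -0.016037)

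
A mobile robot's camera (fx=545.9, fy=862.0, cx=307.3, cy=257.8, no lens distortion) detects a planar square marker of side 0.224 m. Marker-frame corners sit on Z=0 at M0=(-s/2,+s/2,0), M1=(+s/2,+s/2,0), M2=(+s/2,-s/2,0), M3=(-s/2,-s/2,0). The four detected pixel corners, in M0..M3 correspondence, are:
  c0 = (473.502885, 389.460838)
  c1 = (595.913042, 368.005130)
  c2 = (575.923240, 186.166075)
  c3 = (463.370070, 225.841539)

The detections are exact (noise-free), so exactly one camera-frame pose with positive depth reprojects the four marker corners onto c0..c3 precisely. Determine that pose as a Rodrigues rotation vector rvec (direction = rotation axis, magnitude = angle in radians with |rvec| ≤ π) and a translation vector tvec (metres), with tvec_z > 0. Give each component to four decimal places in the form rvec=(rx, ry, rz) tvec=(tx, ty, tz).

Intrinsics K: fx=545.9, fy=862.0, cx=307.3, cy=257.8
Marker side s = 0.224 m; corners in marker frame (Z=0):
  M0 = (-0.1120, +0.1120, 0)
  M1 = (+0.1120, +0.1120, 0)
  M2 = (+0.1120, -0.1120, 0)
  M3 = (-0.1120, -0.1120, 0)
Detected image corners:
  c0 = (473.502885, 389.460838) px
  c1 = (595.913042, 368.005130) px
  c2 = (575.923240, 186.166075) px
  c3 = (463.370070, 225.841539) px
Planar DLT: solve 8×8 A·h = b for H (H[2,2]=1):
  H  [+246.80655 -96.01807 +523.46248]
  H  [-291.42394 +678.89717 +290.29575]
  H  [-0.52527 -0.30722 +1.00000]
B = K⁻¹H; ‖b₁‖=0.931588, ‖b₂‖=0.931588; λ = 2/(‖b₁‖+‖b₂‖) = 1.073436, sign → tz>0 ⇒ λ=+1.073436
r₁ = λ·B[:,0] = (+0.80271,-0.19428,-0.56384); r₂ = λ·B[:,1] = (-0.00316,+0.94405,-0.32979)
r₃ = r₁×r₂ = (+0.59636,+0.26650,+0.75718); SVD([r₁ r₂ r₃]) → R = UVᵀ:
  R  [+0.80271 -0.00316 +0.59636]
  R  [-0.19428 +0.94405 +0.26650]
  R  [-0.56384 -0.32979 +0.75718]
t = (+0.42505, +0.04047, +1.07344) m
tr R = 2.503943; θ = arccos((tr R − 1)/2) = 0.719749 rad = 41.239°
axis k = ((R−Rᵀ)₃₂, (R−Rᵀ)₁₃, (R−Rᵀ)₂₁) / (2 sinθ) = (-0.452286, +0.880013, -0.144961)
rvec = θ·k = (-0.325532, +0.633388, -0.104336)

rvec=(-0.3255, 0.6334, -0.1043) tvec=(0.4251, 0.0405, 1.0734)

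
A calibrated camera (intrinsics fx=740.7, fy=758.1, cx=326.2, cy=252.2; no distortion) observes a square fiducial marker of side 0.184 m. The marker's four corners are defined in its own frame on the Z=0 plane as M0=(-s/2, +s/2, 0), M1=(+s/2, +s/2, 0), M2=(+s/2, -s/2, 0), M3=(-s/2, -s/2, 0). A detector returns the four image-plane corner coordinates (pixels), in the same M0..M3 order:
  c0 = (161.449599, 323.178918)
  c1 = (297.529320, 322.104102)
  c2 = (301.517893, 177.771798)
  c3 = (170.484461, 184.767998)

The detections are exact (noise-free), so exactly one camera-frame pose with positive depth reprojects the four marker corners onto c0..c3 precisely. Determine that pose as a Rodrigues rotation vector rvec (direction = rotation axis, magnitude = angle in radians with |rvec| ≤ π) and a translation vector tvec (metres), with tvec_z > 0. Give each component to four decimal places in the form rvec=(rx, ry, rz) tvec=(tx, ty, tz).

Intrinsics K: fx=740.7, fy=758.1, cx=326.2, cy=252.2
Marker side s = 0.184 m; corners in marker frame (Z=0):
  M0 = (-0.0920, +0.0920, 0)
  M1 = (+0.0920, +0.0920, 0)
  M2 = (+0.0920, -0.0920, 0)
  M3 = (-0.0920, -0.0920, 0)
Detected image corners:
  c0 = (161.449599, 323.178918) px
  c1 = (297.529320, 322.104102) px
  c2 = (301.517893, 177.771798) px
  c3 = (170.484461, 184.767998) px
Planar DLT: solve 8×8 A·h = b for H (H[2,2]=1):
  H  [+671.15600 -86.13177 +231.37372]
  H  [-81.16634 +713.36702 +250.58958]
  H  [-0.23382 -0.21675 +1.00000]
B = K⁻¹H; ‖b₁‖=1.036236, ‖b₂‖=1.036236; λ = 2/(‖b₁‖+‖b₂‖) = 0.965032, sign → tz>0 ⇒ λ=+0.965032
r₁ = λ·B[:,0] = (+0.97380,-0.02825,-0.22565); r₂ = λ·B[:,1] = (-0.02010,+0.97767,-0.20917)
r₃ = r₁×r₂ = (+0.22652,+0.20822,+0.95149); SVD([r₁ r₂ r₃]) → R = UVᵀ:
  R  [+0.97380 -0.02010 +0.22652]
  R  [-0.02825 +0.97767 +0.20822]
  R  [-0.22565 -0.20917 +0.95149]
t = (-0.12355, -0.00205, +0.96503) m
tr R = 2.902961; θ = arccos((tr R − 1)/2) = 0.312784 rad = 17.921°
axis k = ((R−Rᵀ)₃₂, (R−Rᵀ)₁₃, (R−Rᵀ)₂₁) / (2 sinθ) = (-0.678226, +0.734734, -0.013248)
rvec = θ·k = (-0.212138, +0.229813, -0.004144)

rvec=(-0.2121, 0.2298, -0.0041) tvec=(-0.1235, -0.0021, 0.9650)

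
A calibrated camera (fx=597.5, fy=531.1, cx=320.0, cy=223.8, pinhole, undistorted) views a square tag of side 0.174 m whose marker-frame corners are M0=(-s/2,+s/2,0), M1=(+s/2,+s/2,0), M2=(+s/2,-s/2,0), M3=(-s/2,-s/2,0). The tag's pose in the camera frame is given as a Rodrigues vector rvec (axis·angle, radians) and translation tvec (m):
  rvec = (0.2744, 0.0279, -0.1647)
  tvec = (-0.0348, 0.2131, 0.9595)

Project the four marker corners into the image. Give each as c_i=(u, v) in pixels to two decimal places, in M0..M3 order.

c0=(255.73, 390.29) c1=(359.94, 376.83) c2=(343.46, 290.34) c3=(234.23, 305.26)

Intrinsics K: fx=597.5, fy=531.1, cx=320.0, cy=223.8
Marker side s = 0.174 m; corners in marker frame (Z=0):
  M0 = (-0.0870, +0.0870, 0)
  M1 = (+0.0870, +0.0870, 0)
  M2 = (+0.0870, -0.0870, 0)
  M3 = (-0.0870, -0.0870, 0)
rvec = (0.2744, 0.0279, -0.1647), |rvec| = θ = 0.32125 rad = 18.406°
Rodrigues: sinθ=0.31575, 1−cosθ=0.05116; R = I + sinθ·[k]× + (1−cosθ)·[k]×²:
    [+0.98617 +0.16568 +0.00502]
    [-0.15809 +0.94923 -0.27198]
    [-0.04983 +0.26743 +0.96229]
t = (-0.0348, 0.2131, 0.9595) m
M0: Pc = R·M0+t = (-0.10618, +0.30944, +0.98710); u = 597.5·(-0.10618)/0.98710 + 320.0 = 255.7268, v = 531.1·(+0.30944)/0.98710 + 223.8 = 390.2892
M1: Pc = R·M1+t = (+0.06541, +0.28193, +0.97843); u = 597.5·(+0.06541)/0.97843 + 320.0 = 359.9443, v = 531.1·(+0.28193)/0.97843 + 223.8 = 376.8334
M2: Pc = R·M2+t = (+0.03658, +0.11676, +0.93190); u = 597.5·(+0.03658)/0.93190 + 320.0 = 343.4555, v = 531.1·(+0.11676)/0.93190 + 223.8 = 290.3449
M3: Pc = R·M3+t = (-0.13501, +0.14427, +0.94057); u = 597.5·(-0.13501)/0.94057 + 320.0 = 234.2341, v = 531.1·(+0.14427)/0.94057 + 223.8 = 305.2637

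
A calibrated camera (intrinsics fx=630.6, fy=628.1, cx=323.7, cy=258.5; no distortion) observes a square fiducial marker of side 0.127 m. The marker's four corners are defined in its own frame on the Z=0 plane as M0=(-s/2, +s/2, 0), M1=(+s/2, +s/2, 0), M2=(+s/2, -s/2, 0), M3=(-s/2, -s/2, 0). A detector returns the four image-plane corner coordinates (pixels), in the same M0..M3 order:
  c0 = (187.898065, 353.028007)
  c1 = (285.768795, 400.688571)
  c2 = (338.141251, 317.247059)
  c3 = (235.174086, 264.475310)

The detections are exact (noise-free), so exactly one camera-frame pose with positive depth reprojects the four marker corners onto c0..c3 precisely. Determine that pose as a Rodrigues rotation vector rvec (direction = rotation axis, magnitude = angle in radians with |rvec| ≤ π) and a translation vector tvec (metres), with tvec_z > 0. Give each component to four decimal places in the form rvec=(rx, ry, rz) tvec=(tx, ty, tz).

rvec=(0.3825, -0.0389, 0.5020) tvec=(-0.0700, 0.0871, 0.7104)

Intrinsics K: fx=630.6, fy=628.1, cx=323.7, cy=258.5
Marker side s = 0.127 m; corners in marker frame (Z=0):
  M0 = (-0.0635, +0.0635, 0)
  M1 = (+0.0635, +0.0635, 0)
  M2 = (+0.0635, -0.0635, 0)
  M3 = (-0.0635, -0.0635, 0)
Detected image corners:
  c0 = (187.898065, 353.028007) px
  c1 = (285.768795, 400.688571) px
  c2 = (338.141251, 317.247059) px
  c3 = (235.174086, 264.475310) px
Planar DLT: solve 8×8 A·h = b for H (H[2,2]=1):
  H  [+837.69524 -264.32307 +261.55063]
  H  [+455.51551 +840.46341 +335.48739]
  H  [+0.18193 +0.48989 +1.00000]
B = K⁻¹H; ‖b₁‖=1.407600, ‖b₂‖=1.407600; λ = 2/(‖b₁‖+‖b₂‖) = 0.710429, sign → tz>0 ⇒ λ=+0.710429
r₁ = λ·B[:,0] = (+0.87740,+0.46203,+0.12925); r₂ = λ·B[:,1] = (-0.47644,+0.80739,+0.34803)
r₃ = r₁×r₂ = (+0.05645,-0.36694,+0.92853); SVD([r₁ r₂ r₃]) → R = UVᵀ:
  R  [+0.87740 -0.47644 +0.05645]
  R  [+0.46203 +0.80739 -0.36694]
  R  [+0.12925 +0.34803 +0.92853]
t = (-0.07002, +0.08708, +0.71043) m
tr R = 2.613321; θ = arccos((tr R − 1)/2) = 0.632317 rad = 36.229°
axis k = ((R−Rᵀ)₃₂, (R−Rᵀ)₁₃, (R−Rᵀ)₂₁) / (2 sinθ) = (+0.604864, -0.061590, +0.793944)
rvec = θ·k = (+0.382465, -0.038944, +0.502024)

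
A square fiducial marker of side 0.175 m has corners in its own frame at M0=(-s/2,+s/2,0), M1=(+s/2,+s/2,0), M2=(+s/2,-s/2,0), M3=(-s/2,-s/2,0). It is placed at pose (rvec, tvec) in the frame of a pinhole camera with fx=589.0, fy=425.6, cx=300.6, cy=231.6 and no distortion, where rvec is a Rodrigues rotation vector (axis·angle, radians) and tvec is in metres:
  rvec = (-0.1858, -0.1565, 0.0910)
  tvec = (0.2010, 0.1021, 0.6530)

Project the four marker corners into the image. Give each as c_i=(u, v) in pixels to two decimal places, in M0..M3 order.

c0=(402.92, 353.51) c1=(555.09, 360.69) c2=(554.05, 247.56) c3=(409.57, 236.34)

Intrinsics K: fx=589.0, fy=425.6, cx=300.6, cy=231.6
Marker side s = 0.175 m; corners in marker frame (Z=0):
  M0 = (-0.0875, +0.0875, 0)
  M1 = (+0.0875, +0.0875, 0)
  M2 = (+0.0875, -0.0875, 0)
  M3 = (-0.0875, -0.0875, 0)
rvec = (-0.1858, -0.1565, 0.0910), |rvec| = θ = 0.25941 rad = 14.863°
Rodrigues: sinθ=0.25651, 1−cosθ=0.03346; R = I + sinθ·[k]× + (1−cosθ)·[k]×²:
    [+0.98371 -0.07553 -0.16316]
    [+0.10444 +0.97872 +0.17664]
    [+0.14634 -0.19080 +0.97066]
t = (0.2010, 0.1021, 0.6530) m
M0: Pc = R·M0+t = (+0.10832, +0.17860, +0.62350); u = 589.0·(+0.10832)/0.62350 + 300.6 = 402.9239, v = 425.6·(+0.17860)/0.62350 + 231.6 = 353.5117
M1: Pc = R·M1+t = (+0.28047, +0.19688, +0.64911); u = 589.0·(+0.28047)/0.64911 + 300.6 = 555.0937, v = 425.6·(+0.19688)/0.64911 + 231.6 = 360.6854
M2: Pc = R·M2+t = (+0.29368, +0.02560, +0.68250); u = 589.0·(+0.29368)/0.68250 + 300.6 = 554.0490, v = 425.6·(+0.02560)/0.68250 + 231.6 = 247.5643
M3: Pc = R·M3+t = (+0.12153, +0.00732, +0.65689); u = 589.0·(+0.12153)/0.65689 + 300.6 = 409.5736, v = 425.6·(+0.00732)/0.65689 + 231.6 = 236.3450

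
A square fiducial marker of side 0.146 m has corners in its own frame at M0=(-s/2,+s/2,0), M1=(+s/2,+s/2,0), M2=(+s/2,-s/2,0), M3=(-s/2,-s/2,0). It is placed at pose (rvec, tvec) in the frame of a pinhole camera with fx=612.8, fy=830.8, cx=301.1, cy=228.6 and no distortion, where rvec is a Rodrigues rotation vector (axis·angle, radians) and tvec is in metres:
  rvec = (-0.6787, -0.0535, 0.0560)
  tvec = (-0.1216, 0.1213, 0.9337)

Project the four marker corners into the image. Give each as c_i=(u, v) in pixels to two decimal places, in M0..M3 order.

Intrinsics K: fx=612.8, fy=830.8, cx=301.1, cy=228.6
Marker side s = 0.146 m; corners in marker frame (Z=0):
  M0 = (-0.0730, +0.0730, 0)
  M1 = (+0.0730, +0.0730, 0)
  M2 = (+0.0730, -0.0730, 0)
  M3 = (-0.0730, -0.0730, 0)
rvec = (-0.6787, -0.0535, 0.0560), |rvec| = θ = 0.68310 rad = 39.139°
Rodrigues: sinθ=0.63120, 1−cosθ=0.22438; R = I + sinθ·[k]× + (1−cosθ)·[k]×²:
    [+0.99712 -0.03429 -0.06771]
    [+0.06921 +0.77699 +0.62569]
    [+0.03116 -0.62857 +0.77712]
t = (-0.1216, 0.1213, 0.9337) m
M0: Pc = R·M0+t = (-0.19689, +0.17297, +0.88554); u = 612.8·(-0.19689)/0.88554 + 301.1 = 164.8491, v = 830.8·(+0.17297)/0.88554 + 228.6 = 390.8765
M1: Pc = R·M1+t = (-0.05131, +0.18307, +0.89009); u = 612.8·(-0.05131)/0.89009 + 301.1 = 265.7722, v = 830.8·(+0.18307)/0.89009 + 228.6 = 399.4781
M2: Pc = R·M2+t = (-0.04631, +0.06963, +0.98186); u = 612.8·(-0.04631)/0.98186 + 301.1 = 272.1984, v = 830.8·(+0.06963)/0.98186 + 228.6 = 287.5186
M3: Pc = R·M3+t = (-0.19189, +0.05953, +0.97731); u = 612.8·(-0.19189)/0.97731 + 301.1 = 180.7820, v = 830.8·(+0.05953)/0.97731 + 228.6 = 279.2036

c0=(164.85, 390.88) c1=(265.77, 399.48) c2=(272.20, 287.52) c3=(180.78, 279.20)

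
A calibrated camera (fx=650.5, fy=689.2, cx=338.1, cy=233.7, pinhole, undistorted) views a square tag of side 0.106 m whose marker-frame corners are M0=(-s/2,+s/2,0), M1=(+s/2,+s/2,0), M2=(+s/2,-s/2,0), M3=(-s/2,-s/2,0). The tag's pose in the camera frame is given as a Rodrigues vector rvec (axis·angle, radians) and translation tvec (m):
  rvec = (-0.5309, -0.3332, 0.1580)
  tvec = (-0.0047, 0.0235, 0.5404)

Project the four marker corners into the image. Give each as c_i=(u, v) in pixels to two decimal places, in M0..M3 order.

Intrinsics K: fx=650.5, fy=689.2, cx=338.1, cy=233.7
Marker side s = 0.106 m; corners in marker frame (Z=0):
  M0 = (-0.0530, +0.0530, 0)
  M1 = (+0.0530, +0.0530, 0)
  M2 = (+0.0530, -0.0530, 0)
  M3 = (-0.0530, -0.0530, 0)
rvec = (-0.5309, -0.3332, 0.1580), |rvec| = θ = 0.64641 rad = 37.036°
Rodrigues: sinθ=0.60232, 1−cosθ=0.20175; R = I + sinθ·[k]× + (1−cosθ)·[k]×²:
    [+0.93434 -0.06181 -0.35098]
    [+0.23264 +0.85186 +0.46927]
    [+0.26997 -0.52011 +0.81031]
t = (-0.0047, 0.0235, 0.5404) m
M0: Pc = R·M0+t = (-0.05750, +0.05632, +0.49853); u = 650.5·(-0.05750)/0.49853 + 338.1 = 263.0761, v = 689.2·(+0.05632)/0.49853 + 233.7 = 311.5595
M1: Pc = R·M1+t = (+0.04154, +0.08098, +0.52714); u = 650.5·(+0.04154)/0.52714 + 338.1 = 389.3657, v = 689.2·(+0.08098)/0.52714 + 233.7 = 339.5729
M2: Pc = R·M2+t = (+0.04810, -0.00932, +0.58227); u = 650.5·(+0.04810)/0.58227 + 338.1 = 391.8317, v = 689.2·(-0.00932)/0.58227 + 233.7 = 222.6699
M3: Pc = R·M3+t = (-0.05094, -0.03398, +0.55366); u = 650.5·(-0.05094)/0.55366 + 338.1 = 278.2452, v = 689.2·(-0.03398)/0.55366 + 233.7 = 191.4035

c0=(263.08, 311.56) c1=(389.37, 339.57) c2=(391.83, 222.67) c3=(278.25, 191.40)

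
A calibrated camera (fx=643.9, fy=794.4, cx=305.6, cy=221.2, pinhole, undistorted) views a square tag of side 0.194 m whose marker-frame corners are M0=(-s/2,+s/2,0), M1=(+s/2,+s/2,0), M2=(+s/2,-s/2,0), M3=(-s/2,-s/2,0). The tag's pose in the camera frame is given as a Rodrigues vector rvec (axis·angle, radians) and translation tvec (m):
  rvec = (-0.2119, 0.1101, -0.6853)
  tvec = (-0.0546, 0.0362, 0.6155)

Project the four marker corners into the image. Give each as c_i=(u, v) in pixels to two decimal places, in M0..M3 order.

Intrinsics K: fx=643.9, fy=794.4, cx=305.6, cy=221.2
Marker side s = 0.194 m; corners in marker frame (Z=0):
  M0 = (-0.0970, +0.0970, 0)
  M1 = (+0.0970, +0.0970, 0)
  M2 = (+0.0970, -0.0970, 0)
  M3 = (-0.0970, -0.0970, 0)
rvec = (-0.2119, 0.1101, -0.6853), |rvec| = θ = 0.72571 rad = 41.580°
Rodrigues: sinθ=0.66367, 1−cosθ=0.25197; R = I + sinθ·[k]× + (1−cosθ)·[k]×²:
    [+0.76951 +0.61555 +0.17016]
    [-0.63787 +0.75383 +0.15768]
    [-0.03121 -0.22988 +0.97272]
t = (-0.0546, 0.0362, 0.6155) m
M0: Pc = R·M0+t = (-0.06953, +0.17119, +0.59623); u = 643.9·(-0.06953)/0.59623 + 305.6 = 230.5063, v = 794.4·(+0.17119)/0.59623 + 221.2 = 449.2956
M1: Pc = R·M1+t = (+0.07975, +0.04745, +0.59017); u = 643.9·(+0.07975)/0.59017 + 305.6 = 392.6106, v = 794.4·(+0.04745)/0.59017 + 221.2 = 285.0663
M2: Pc = R·M2+t = (-0.03967, -0.09879, +0.63477); u = 643.9·(-0.03967)/0.63477 + 305.6 = 265.3637, v = 794.4·(-0.09879)/0.63477 + 221.2 = 97.5608
M3: Pc = R·M3+t = (-0.18895, +0.02495, +0.64083); u = 643.9·(-0.18895)/0.64083 + 305.6 = 115.7430, v = 794.4·(+0.02495)/0.64083 + 221.2 = 252.1325

c0=(230.51, 449.30) c1=(392.61, 285.07) c2=(265.36, 97.56) c3=(115.74, 252.13)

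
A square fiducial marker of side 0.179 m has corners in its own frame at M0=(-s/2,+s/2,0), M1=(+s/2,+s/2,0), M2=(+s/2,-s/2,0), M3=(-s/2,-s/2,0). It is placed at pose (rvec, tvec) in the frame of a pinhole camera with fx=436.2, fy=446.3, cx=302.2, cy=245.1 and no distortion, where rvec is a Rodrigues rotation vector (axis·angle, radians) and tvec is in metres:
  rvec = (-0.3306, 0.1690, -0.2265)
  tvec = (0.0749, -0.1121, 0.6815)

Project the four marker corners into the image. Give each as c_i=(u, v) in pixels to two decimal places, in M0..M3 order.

c0=(306.21, 240.00) c1=(423.60, 208.98) c2=(391.69, 107.08) c3=(285.16, 138.69)

Intrinsics K: fx=436.2, fy=446.3, cx=302.2, cy=245.1
Marker side s = 0.179 m; corners in marker frame (Z=0):
  M0 = (-0.0895, +0.0895, 0)
  M1 = (+0.0895, +0.0895, 0)
  M2 = (+0.0895, -0.0895, 0)
  M3 = (-0.0895, -0.0895, 0)
rvec = (-0.3306, 0.1690, -0.2265), |rvec| = θ = 0.43492 rad = 24.919°
Rodrigues: sinθ=0.42134, 1−cosθ=0.09310; R = I + sinθ·[k]× + (1−cosθ)·[k]×²:
    [+0.96069 +0.19193 +0.20058]
    [-0.24692 +0.92096 +0.30144]
    [-0.12687 -0.33911 +0.93215]
t = (0.0749, -0.1121, 0.6815) m
M0: Pc = R·M0+t = (+0.00610, -0.00757, +0.66250); u = 436.2·(+0.00610)/0.66250 + 302.2 = 306.2133, v = 446.3·(-0.00757)/0.66250 + 245.1 = 239.9974
M1: Pc = R·M1+t = (+0.17806, -0.05177, +0.63979); u = 436.2·(+0.17806)/0.63979 + 302.2 = 423.5978, v = 446.3·(-0.05177)/0.63979 + 245.1 = 208.9842
M2: Pc = R·M2+t = (+0.14370, -0.21663, +0.70050); u = 436.2·(+0.14370)/0.70050 + 302.2 = 391.6850, v = 446.3·(-0.21663)/0.70050 + 245.1 = 107.0836
M3: Pc = R·M3+t = (-0.02826, -0.17243, +0.72321); u = 436.2·(-0.02826)/0.72321 + 302.2 = 285.1552, v = 446.3·(-0.17243)/0.72321 + 245.1 = 138.6935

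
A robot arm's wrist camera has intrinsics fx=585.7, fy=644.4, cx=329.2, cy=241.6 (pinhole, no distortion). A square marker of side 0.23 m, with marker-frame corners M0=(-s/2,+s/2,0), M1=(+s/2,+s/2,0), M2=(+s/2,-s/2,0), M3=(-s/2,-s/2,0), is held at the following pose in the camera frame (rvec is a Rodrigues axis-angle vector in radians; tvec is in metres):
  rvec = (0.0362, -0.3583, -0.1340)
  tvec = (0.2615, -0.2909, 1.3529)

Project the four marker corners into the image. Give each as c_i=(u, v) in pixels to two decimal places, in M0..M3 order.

Intrinsics K: fx=585.7, fy=644.4, cx=329.2, cy=241.6
Marker side s = 0.23 m; corners in marker frame (Z=0):
  M0 = (-0.1150, +0.1150, 0)
  M1 = (+0.1150, +0.1150, 0)
  M2 = (+0.1150, -0.1150, 0)
  M3 = (-0.1150, -0.1150, 0)
rvec = (0.0362, -0.3583, -0.1340), |rvec| = θ = 0.38425 rad = 22.016°
Rodrigues: sinθ=0.37486, 1−cosθ=0.07292; R = I + sinθ·[k]× + (1−cosθ)·[k]×²:
    [+0.92773 +0.12432 -0.35194]
    [-0.13713 +0.99048 -0.01160]
    [+0.34715 +0.05903 +0.93595]
t = (0.2615, -0.2909, 1.3529) m
M0: Pc = R·M0+t = (+0.16911, -0.16122, +1.31977); u = 585.7·(+0.16911)/1.31977 + 329.2 = 404.2487, v = 644.4·(-0.16122)/1.31977 + 241.6 = 162.8794
M1: Pc = R·M1+t = (+0.38249, -0.19276, +1.39961); u = 585.7·(+0.38249)/1.39961 + 329.2 = 489.2601, v = 644.4·(-0.19276)/1.39961 + 241.6 = 152.8486
M2: Pc = R·M2+t = (+0.35389, -0.42058, +1.38603); u = 585.7·(+0.35389)/1.38603 + 329.2 = 478.7450, v = 644.4·(-0.42058)/1.38603 + 241.6 = 46.0643
M3: Pc = R·M3+t = (+0.14051, -0.38904, +1.30619); u = 585.7·(+0.14051)/1.30619 + 329.2 = 392.2071, v = 644.4·(-0.38904)/1.30619 + 241.6 = 49.6719

c0=(404.25, 162.88) c1=(489.26, 152.85) c2=(478.74, 46.06) c3=(392.21, 49.67)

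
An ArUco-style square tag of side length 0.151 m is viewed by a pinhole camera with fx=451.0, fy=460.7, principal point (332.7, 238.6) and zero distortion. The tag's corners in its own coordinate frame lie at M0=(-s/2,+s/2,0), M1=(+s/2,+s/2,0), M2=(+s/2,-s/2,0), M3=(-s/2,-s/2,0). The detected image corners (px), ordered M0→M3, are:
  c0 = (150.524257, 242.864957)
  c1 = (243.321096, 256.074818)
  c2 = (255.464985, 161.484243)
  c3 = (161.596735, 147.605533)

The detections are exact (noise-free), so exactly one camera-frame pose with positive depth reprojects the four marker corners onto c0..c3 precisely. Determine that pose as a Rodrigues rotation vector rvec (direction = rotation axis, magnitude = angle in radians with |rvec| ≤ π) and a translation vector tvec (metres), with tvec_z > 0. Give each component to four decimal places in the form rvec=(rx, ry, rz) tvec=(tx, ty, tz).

rvec=(0.0603, -0.0215, 0.1408) tvec=(-0.2096, -0.0573, 0.7277)

Intrinsics K: fx=451.0, fy=460.7, cx=332.7, cy=238.6
Marker side s = 0.151 m; corners in marker frame (Z=0):
  M0 = (-0.0755, +0.0755, 0)
  M1 = (+0.0755, +0.0755, 0)
  M2 = (+0.0755, -0.0755, 0)
  M3 = (-0.0755, -0.0755, 0)
Detected image corners:
  c0 = (150.524257, 242.864957) px
  c1 = (243.321096, 256.074818) px
  c2 = (255.464985, 161.484243) px
  c3 = (161.596735, 147.605533) px
Planar DLT: solve 8×8 A·h = b for H (H[2,2]=1):
  H  [+625.20894 -60.58557 +202.81552]
  H  [+96.79265 +644.87790 +202.31349]
  H  [+0.03519 +0.08040 +1.00000]
B = K⁻¹H; ‖b₁‖=1.374228, ‖b₂‖=1.374228; λ = 2/(‖b₁‖+‖b₂‖) = 0.727681, sign → tz>0 ⇒ λ=+0.727681
r₁ = λ·B[:,0] = (+0.98987,+0.13962,+0.02561); r₂ = λ·B[:,1] = (-0.14091,+0.98829,+0.05851)
r₃ = r₁×r₂ = (-0.01714,-0.06152,+0.99796); SVD([r₁ r₂ r₃]) → R = UVᵀ:
  R  [+0.98987 -0.14091 -0.01714]
  R  [+0.13962 +0.98829 -0.06152]
  R  [+0.02561 +0.05851 +0.99796]
t = (-0.20957, -0.05731, +0.72768) m
tr R = 2.976124; θ = arccos((tr R − 1)/2) = 0.154673 rad = 8.862°
axis k = ((R−Rᵀ)₃₂, (R−Rᵀ)₁₃, (R−Rᵀ)₂₁) / (2 sinθ) = (+0.389555, -0.138738, +0.910494)
rvec = θ·k = (+0.060254, -0.021459, +0.140829)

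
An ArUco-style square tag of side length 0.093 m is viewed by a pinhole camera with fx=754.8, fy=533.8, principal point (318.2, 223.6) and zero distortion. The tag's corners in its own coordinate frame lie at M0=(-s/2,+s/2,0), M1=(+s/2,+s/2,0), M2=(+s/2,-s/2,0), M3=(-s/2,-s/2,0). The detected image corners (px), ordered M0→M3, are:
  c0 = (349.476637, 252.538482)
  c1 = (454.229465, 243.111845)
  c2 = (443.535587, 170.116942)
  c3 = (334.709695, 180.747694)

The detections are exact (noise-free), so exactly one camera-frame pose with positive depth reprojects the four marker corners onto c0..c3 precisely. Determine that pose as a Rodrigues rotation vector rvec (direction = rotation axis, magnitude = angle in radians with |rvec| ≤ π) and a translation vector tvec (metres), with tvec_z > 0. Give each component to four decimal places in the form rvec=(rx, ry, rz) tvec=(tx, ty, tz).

rvec=(0.2873, 0.0596, -0.1414) tvec=(0.0669, -0.0138, 0.6552)

Intrinsics K: fx=754.8, fy=533.8, cx=318.2, cy=223.6
Marker side s = 0.093 m; corners in marker frame (Z=0):
  M0 = (-0.0465, +0.0465, 0)
  M1 = (+0.0465, +0.0465, 0)
  M2 = (+0.0465, -0.0465, 0)
  M3 = (-0.0465, -0.0465, 0)
Detected image corners:
  c0 = (349.476637, 252.538482) px
  c1 = (454.229465, 243.111845) px
  c2 = (443.535587, 170.116942) px
  c3 = (334.709695, 180.747694) px
Planar DLT: solve 8×8 A·h = b for H (H[2,2]=1):
  H  [+1100.36097 +304.86567 +395.31540]
  H  [-133.11434 +868.20335 +212.37111]
  H  [-0.12005 +0.42443 +1.00000]
B = K⁻¹H; ‖b₁‖=1.526238, ‖b₂‖=1.526238; λ = 2/(‖b₁‖+‖b₂‖) = 0.655206, sign → tz>0 ⇒ λ=+0.655206
r₁ = λ·B[:,0] = (+0.98833,-0.13044,-0.07866); r₂ = λ·B[:,1] = (+0.14741,+0.94918,+0.27809)
r₃ = r₁×r₂ = (+0.03839,-0.28644,+0.95733); SVD([r₁ r₂ r₃]) → R = UVᵀ:
  R  [+0.98833 +0.14741 +0.03839]
  R  [-0.13044 +0.94918 -0.28644]
  R  [-0.07866 +0.27809 +0.95733]
t = (+0.06694, -0.01378, +0.65521) m
tr R = 2.894837; θ = arccos((tr R − 1)/2) = 0.325726 rad = 18.663°
axis k = ((R−Rᵀ)₃₂, (R−Rᵀ)₁₃, (R−Rᵀ)₂₁) / (2 sinθ) = (+0.882086, +0.182888, -0.434139)
rvec = θ·k = (+0.287318, +0.059571, -0.141410)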